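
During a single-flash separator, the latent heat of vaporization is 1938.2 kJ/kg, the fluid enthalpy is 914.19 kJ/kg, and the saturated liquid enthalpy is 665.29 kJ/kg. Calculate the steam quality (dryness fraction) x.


x = (h - hf) / hfg
x = (914.19 - 665.29) / 1938.2
x = 0.12842


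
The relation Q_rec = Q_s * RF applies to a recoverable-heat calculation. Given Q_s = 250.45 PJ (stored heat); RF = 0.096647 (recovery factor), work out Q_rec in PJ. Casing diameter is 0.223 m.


Q_rec = Q_s * RF
Q_rec = 250.45 * 0.096647
Q_rec = 24.205 PJ


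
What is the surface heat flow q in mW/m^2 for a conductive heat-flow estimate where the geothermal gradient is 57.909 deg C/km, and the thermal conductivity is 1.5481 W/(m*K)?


q = k * grad / 1000
q = 1.5481 * 57.909 / 1000
q = 0.08964892 W/m^2
Convert: 0.08964892 W/m^2 * 1000.0 = 89.649 mW/m^2
q = 89.649 mW/m^2


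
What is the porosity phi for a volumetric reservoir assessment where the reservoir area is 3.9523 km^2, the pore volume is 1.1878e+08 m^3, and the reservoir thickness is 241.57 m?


phi = Vp / (A * 1e6 * hr)
phi = 1.1878e+08 / (3.9523 * 1e6 * 241.57)
phi = 0.12441


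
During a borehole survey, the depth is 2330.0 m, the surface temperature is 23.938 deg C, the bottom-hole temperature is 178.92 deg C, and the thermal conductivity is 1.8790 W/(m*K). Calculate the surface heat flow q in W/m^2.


Step 1: grad = (T_d - T_surf)/d * 1000 = (178.92 - 23.938)/2330.0 * 1000 = 66.51588 deg C/km
Step 2: q = k * grad / 1000 = 1.879 * 66.51588 / 1000 = 0.12498 W/m^2
q = 0.12498 W/m^2


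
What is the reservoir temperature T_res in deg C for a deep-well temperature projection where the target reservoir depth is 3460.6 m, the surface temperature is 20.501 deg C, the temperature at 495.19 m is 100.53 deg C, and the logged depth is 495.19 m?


Step 1: grad = (T_d1 - T_surf)/d1 * 1000 = (100.53 - 20.501)/495.19 * 1000 = 161.6127 deg C/km
Step 2: T_res = T_surf + grad*d2/1000 = 20.501 + 161.6127*3460.6/1000 = 579.78 deg C
T_res = 579.78 deg C


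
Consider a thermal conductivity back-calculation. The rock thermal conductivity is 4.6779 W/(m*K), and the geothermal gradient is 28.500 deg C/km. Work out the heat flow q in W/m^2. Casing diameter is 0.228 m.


q = k * grad / 1000
q = 4.6779 * 28.500 / 1000
q = 0.13332 W/m^2


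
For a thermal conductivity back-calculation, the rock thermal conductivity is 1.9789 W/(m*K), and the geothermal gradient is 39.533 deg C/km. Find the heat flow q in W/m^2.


q = k * grad / 1000
q = 1.9789 * 39.533 / 1000
q = 0.078232 W/m^2


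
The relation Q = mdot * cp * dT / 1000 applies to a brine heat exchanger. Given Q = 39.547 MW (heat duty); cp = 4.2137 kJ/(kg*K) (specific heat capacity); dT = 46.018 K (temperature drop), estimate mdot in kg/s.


mdot = Q * 1000 / (cp * dT)
mdot = 39.547 * 1000 / (4.2137 * 46.018)
mdot = 203.95 kg/s


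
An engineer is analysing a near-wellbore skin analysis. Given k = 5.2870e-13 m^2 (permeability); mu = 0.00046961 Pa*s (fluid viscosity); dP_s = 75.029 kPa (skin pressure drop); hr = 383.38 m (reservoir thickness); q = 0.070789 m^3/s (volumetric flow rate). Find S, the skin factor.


S = dP_s * 1000 * 2*pi*k*hr / (q*mu)
S = 75.029 * 1000 * 2*pi*5.2870e-13*383.38 / (0.070789*0.00046961)
S = 2.8744


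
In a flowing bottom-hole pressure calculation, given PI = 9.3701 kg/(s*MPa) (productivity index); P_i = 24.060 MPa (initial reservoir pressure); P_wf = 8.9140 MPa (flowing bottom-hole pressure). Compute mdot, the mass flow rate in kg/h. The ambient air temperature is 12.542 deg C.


mdot = (P_i - P_wf) * PI
mdot = (24.060 - 8.9140) * 9.3701
mdot = 141.9195 kg/s
Convert: 141.9195 kg/s * 3600.0 = 5.1091e+05 kg/h
mdot = 5.1091e+05 kg/h


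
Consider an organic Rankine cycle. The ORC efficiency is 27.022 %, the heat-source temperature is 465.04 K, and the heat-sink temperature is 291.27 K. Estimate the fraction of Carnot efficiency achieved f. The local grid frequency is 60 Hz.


f = (eta_orc/100) / (1 - Tc/Th)
f = (27.022/100) / (1 - 291.27/465.04)
f = 0.72316


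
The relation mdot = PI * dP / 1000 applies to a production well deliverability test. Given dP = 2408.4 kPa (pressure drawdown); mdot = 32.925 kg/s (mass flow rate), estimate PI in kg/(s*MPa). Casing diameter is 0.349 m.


PI = mdot * 1000 / dP
PI = 32.925 * 1000 / 2408.4
PI = 13.671 kg/(s*MPa)


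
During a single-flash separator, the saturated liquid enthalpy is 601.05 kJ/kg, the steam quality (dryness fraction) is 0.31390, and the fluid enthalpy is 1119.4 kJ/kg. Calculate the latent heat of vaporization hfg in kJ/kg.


hfg = (h - hf) / x
hfg = (1119.4 - 601.05) / 0.31390
hfg = 1651.3 kJ/kg


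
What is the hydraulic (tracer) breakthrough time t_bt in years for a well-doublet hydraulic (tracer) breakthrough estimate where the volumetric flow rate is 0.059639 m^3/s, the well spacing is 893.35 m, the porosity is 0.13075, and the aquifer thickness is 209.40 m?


t_bt = pi * hr * phi * L^2 / (3 * Qv) / (365.25*86400)
t_bt = pi * 209.40 * 0.13075 * 893.35^2 / (3 * 0.059639) / (365.25*86400)
t_bt = 12.158 years


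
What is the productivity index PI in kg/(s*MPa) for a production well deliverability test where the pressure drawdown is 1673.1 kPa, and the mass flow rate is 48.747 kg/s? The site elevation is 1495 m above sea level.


PI = mdot * 1000 / dP
PI = 48.747 * 1000 / 1673.1
PI = 29.136 kg/(s*MPa)


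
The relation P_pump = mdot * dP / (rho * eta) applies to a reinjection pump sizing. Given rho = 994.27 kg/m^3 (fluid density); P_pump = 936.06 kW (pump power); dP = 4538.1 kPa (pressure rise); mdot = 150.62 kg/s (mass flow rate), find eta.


eta = mdot * dP / (rho * P_pump)
eta = 150.62 * 4538.1 / (994.27 * 936.06)
eta = 0.73443


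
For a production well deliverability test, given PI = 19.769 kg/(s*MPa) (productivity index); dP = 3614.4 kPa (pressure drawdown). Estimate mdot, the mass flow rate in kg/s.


mdot = PI * dP / 1000
mdot = 19.769 * 3614.4 / 1000
mdot = 71.453 kg/s


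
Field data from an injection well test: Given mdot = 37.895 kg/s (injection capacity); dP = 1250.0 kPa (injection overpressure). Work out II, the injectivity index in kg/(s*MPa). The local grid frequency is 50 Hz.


II = mdot * 1000 / dP
II = 37.895 * 1000 / 1250.0
II = 30.316 kg/(s*MPa)


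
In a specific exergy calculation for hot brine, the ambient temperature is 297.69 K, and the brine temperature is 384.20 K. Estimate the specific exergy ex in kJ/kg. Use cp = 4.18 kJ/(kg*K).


ex = cp * ((T_b - T_0) - T_0 * ln(T_b/T_0))
ex = 4.18 * ((384.20 - 297.69) - 297.69 * ln(384.20/297.69))
ex = 44.166 kJ/kg


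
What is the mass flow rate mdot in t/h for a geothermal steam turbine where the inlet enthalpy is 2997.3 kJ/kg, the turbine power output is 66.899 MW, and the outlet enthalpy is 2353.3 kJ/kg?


mdot = P * 1000 / (h_in - h_out)
mdot = 66.899 * 1000 / (2997.3 - 2353.3)
mdot = 103.8804 kg/s
Convert: 103.8804 kg/s * 3.6 = 373.97 t/h
mdot = 373.97 t/h


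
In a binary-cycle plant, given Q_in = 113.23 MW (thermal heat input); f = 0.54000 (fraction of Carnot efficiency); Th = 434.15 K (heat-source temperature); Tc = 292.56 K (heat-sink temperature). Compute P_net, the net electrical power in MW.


Step 1: eta = (1 - Tc/Th)*f = (1 - 292.56/434.15)*0.54 = 0.1761110
Step 2: P_net = eta * Q_in = 0.1761110 * 113.23 = 19.941 MW
P_net = 19.941 MW


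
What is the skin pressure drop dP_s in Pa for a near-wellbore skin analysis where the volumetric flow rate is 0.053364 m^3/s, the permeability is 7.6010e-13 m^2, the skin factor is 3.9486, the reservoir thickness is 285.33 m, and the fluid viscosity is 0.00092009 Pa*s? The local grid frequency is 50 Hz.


dP_s = S * q * mu / (2*pi*k*hr) / 1000
dP_s = 3.9486 * 0.053364 * 0.00092009 / (2*pi*7.6010e-13*285.33) / 1000
dP_s = 142.2734 kPa
Convert: 142.2734 kPa * 1000.0 = 1.4227e+05 Pa
dP_s = 1.4227e+05 Pa


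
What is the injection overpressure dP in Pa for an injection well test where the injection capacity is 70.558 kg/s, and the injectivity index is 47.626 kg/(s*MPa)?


dP = mdot * 1000 / II
dP = 70.558 * 1000 / 47.626
dP = 1481.502 kPa
Convert: 1481.502 kPa * 1000.0 = 1.4815e+06 Pa
dP = 1.4815e+06 Pa


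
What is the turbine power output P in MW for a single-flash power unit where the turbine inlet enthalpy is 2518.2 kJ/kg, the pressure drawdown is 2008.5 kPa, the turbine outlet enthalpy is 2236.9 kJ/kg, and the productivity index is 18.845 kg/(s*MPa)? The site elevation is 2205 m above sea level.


Step 1: mdot = PI * dP / 1000 = 18.845 * 2008.5 / 1000 = 37.85018 kg/s
Step 2: P = mdot*(h_in - h_out)/1000 = 37.85018*(2518.2 - 2236.9)/1000 = 10.647 MW
P = 10.647 MW


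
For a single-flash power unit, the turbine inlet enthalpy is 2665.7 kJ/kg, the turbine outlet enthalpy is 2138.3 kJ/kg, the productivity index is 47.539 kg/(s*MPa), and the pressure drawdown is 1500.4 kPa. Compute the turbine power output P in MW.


Step 1: mdot = PI * dP / 1000 = 47.539 * 1500.4 / 1000 = 71.32752 kg/s
Step 2: P = mdot*(h_in - h_out)/1000 = 71.32752*(2665.7 - 2138.3)/1000 = 37.618 MW
P = 37.618 MW


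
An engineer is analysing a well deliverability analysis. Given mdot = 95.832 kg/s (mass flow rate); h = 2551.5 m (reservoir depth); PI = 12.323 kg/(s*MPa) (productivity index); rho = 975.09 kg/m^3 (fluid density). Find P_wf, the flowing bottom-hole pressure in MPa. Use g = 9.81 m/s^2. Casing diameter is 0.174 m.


Step 1: P_i = rho*g*h/1e6 = 975.09*9.81*2551.5/1e6 = 24.40671 MPa
Step 2: P_wf = P_i - mdot/PI = 24.40671 - 95.832/12.323 = 16.630 MPa
P_wf = 16.630 MPa


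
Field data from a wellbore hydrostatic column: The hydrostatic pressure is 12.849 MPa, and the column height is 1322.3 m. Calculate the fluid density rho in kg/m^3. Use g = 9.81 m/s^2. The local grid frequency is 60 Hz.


rho = P * 1e6 / (g * h)
rho = 12.849 * 1e6 / (9.81 * 1322.3)
rho = 990.54 kg/m^3


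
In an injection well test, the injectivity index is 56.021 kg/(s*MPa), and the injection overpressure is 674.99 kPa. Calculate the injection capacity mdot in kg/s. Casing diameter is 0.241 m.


mdot = II * dP / 1000
mdot = 56.021 * 674.99 / 1000
mdot = 37.814 kg/s


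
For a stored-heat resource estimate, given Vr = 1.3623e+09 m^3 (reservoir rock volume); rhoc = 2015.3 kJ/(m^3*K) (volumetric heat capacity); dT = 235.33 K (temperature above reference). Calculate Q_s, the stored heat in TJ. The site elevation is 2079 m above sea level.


Q_s = Vr * rhoc * dT / 1e12
Q_s = 1.3623e+09 * 2015.3 * 235.33 / 1e12
Q_s = 646.0851 PJ
Convert: 646.0851 PJ * 1000.0 = 6.4609e+05 TJ
Q_s = 6.4609e+05 TJ


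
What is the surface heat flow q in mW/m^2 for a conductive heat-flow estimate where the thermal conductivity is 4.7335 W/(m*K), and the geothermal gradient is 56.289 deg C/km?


q = k * grad / 1000
q = 4.7335 * 56.289 / 1000
q = 0.2664440 W/m^2
Convert: 0.2664440 W/m^2 * 1000.0 = 266.44 mW/m^2
q = 266.44 mW/m^2


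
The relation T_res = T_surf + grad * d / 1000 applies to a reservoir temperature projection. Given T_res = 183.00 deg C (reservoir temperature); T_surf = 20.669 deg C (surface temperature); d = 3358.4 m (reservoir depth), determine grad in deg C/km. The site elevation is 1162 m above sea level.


grad = (T_res - T_surf) / d * 1000
grad = (183.00 - 20.669) / 3358.4 * 1000
grad = 48.336 deg C/km


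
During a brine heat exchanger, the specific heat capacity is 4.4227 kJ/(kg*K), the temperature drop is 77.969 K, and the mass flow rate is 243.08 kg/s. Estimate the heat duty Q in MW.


Q = mdot * cp * dT / 1000
Q = 243.08 * 4.4227 * 77.969 / 1000
Q = 83.822 MW


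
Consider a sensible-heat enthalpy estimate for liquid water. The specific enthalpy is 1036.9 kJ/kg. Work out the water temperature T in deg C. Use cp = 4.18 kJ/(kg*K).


T = h / cp
T = 1036.9 / 4.18
T = 248.06 deg C


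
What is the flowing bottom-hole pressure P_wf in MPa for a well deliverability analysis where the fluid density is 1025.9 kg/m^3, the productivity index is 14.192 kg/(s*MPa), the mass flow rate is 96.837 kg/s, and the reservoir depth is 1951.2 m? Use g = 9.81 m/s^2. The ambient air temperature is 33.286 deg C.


Step 1: P_i = rho*g*h/1e6 = 1025.9*9.81*1951.2/1e6 = 19.63703 MPa
Step 2: P_wf = P_i - mdot/PI = 19.63703 - 96.837/14.192 = 12.814 MPa
P_wf = 12.814 MPa


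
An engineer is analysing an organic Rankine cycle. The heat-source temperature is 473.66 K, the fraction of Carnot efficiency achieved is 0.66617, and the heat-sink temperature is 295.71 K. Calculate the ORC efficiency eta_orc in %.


eta_orc = (1 - Tc/Th) * f * 100
eta_orc = (1 - 295.71/473.66) * 0.66617 * 100
eta_orc = 25.027 %


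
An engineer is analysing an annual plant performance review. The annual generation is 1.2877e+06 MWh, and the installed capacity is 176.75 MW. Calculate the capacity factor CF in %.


CF = E_a / (cap * 8760) * 100
CF = 1.2877e+06 / (176.75 * 8760) * 100
CF = 83.167 %


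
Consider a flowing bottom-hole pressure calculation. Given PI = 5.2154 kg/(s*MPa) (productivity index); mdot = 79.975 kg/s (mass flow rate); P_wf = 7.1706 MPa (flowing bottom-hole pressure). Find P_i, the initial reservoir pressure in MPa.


P_i = P_wf + mdot / PI
P_i = 7.1706 + 79.975 / 5.2154
P_i = 22.505 MPa


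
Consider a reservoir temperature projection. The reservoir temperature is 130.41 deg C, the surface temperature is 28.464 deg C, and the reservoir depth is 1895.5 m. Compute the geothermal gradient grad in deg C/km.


grad = (T_res - T_surf) / d * 1000
grad = (130.41 - 28.464) / 1895.5 * 1000
grad = 53.783 deg C/km


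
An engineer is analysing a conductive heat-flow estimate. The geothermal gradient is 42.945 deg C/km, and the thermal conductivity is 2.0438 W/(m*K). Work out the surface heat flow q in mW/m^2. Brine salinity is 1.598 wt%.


q = k * grad / 1000
q = 2.0438 * 42.945 / 1000
q = 0.08777099 W/m^2
Convert: 0.08777099 W/m^2 * 1000.0 = 87.771 mW/m^2
q = 87.771 mW/m^2


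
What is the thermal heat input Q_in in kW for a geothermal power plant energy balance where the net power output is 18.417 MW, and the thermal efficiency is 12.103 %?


Q_in = W_net / (eta / 100)
Q_in = 18.417 / (12.103 / 100)
Q_in = 152.1689 MW
Convert: 152.1689 MW * 1000.0 = 1.5217e+05 kW
Q_in = 1.5217e+05 kW


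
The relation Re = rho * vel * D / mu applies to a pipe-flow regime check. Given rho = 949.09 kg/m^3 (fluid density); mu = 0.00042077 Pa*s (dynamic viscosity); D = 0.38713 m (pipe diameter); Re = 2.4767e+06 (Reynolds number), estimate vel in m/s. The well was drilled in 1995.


vel = Re * mu / (rho * D)
vel = 2.4767e+06 * 0.00042077 / (949.09 * 0.38713)
vel = 2.8363 m/s


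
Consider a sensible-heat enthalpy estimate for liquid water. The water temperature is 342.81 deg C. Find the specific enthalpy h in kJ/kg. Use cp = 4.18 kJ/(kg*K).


h = cp * T
h = 4.18 * 342.81
h = 1432.9 kJ/kg


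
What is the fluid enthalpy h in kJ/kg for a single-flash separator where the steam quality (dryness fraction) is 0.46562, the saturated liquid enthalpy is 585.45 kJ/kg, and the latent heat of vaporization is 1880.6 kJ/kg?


h = hf + x * hfg
h = 585.45 + 0.46562 * 1880.6
h = 1461.1 kJ/kg


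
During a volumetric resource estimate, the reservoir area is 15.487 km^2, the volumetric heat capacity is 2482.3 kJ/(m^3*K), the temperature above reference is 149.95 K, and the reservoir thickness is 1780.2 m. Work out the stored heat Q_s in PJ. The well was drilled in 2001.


Step 1: Vr = A*1e6*hr = 15.487*1e6*1780.2 = 2.756996e+10 m^3
Step 2: Q_s = Vr*rhoc*dT/1e12 = 2.756996e+10*2482.3*149.95/1e12 = 10262 PJ
Q_s = 10262 PJ


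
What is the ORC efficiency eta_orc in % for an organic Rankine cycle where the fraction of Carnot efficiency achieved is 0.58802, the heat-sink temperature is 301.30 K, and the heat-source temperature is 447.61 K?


eta_orc = (1 - Tc/Th) * f * 100
eta_orc = (1 - 301.30/447.61) * 0.58802 * 100
eta_orc = 19.221 %


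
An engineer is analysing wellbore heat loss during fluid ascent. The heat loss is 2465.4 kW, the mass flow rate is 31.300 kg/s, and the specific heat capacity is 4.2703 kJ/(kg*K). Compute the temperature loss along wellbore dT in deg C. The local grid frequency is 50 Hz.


dT = Q_loss / (mdot * cp)
dT = 2465.4 / (31.300 * 4.2703)
dT = 18.44526 K
Convert (temperature difference, 1 K = 1 deg C): 18.44526 K = 18.44526 deg C
dT = 18.445 deg C


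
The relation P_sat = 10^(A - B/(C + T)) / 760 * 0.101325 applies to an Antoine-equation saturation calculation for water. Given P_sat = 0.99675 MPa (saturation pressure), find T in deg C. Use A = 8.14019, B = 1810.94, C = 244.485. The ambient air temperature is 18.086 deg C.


T = B / (A - log10(P_sat * 760 / 0.101325)) - C
T = 1810.94 / (8.14019 - log10(0.99675 * 760 / 0.101325)) - 244.485
T = 179.97 deg C


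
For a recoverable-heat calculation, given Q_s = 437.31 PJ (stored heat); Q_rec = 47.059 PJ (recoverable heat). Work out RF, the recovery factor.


RF = Q_rec / Q_s
RF = 47.059 / 437.31
RF = 0.10761


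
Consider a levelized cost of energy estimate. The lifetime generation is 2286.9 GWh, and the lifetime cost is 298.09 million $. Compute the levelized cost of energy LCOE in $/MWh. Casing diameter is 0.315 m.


LCOE = C_tot / E_tot * 100
LCOE = 298.09 / 2286.9 * 100
LCOE = 13.03468 cents/kWh
Convert: 13.03468 cents/kWh * 10.0 = 130.35 $/MWh
LCOE = 130.35 $/MWh


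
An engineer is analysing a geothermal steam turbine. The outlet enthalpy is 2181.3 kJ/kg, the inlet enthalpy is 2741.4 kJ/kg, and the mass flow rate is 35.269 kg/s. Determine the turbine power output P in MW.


P = mdot * (h_in - h_out) / 1000
P = 35.269 * (2741.4 - 2181.3) / 1000
P = 19.754 MW


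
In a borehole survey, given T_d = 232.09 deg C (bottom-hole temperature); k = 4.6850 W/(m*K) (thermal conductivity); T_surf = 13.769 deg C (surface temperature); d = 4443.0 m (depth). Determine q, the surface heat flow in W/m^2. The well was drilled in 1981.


Step 1: grad = (T_d - T_surf)/d * 1000 = (232.09 - 13.769)/4443.0 * 1000 = 49.13819 deg C/km
Step 2: q = k * grad / 1000 = 4.685 * 49.13819 / 1000 = 0.23021 W/m^2
q = 0.23021 W/m^2


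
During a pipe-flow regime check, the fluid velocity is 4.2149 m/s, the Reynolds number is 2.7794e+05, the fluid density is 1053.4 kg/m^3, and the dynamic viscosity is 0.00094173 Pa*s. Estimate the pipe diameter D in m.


D = Re * mu / (rho * vel)
D = 2.7794e+05 * 0.00094173 / (1053.4 * 4.2149)
D = 0.058952 m


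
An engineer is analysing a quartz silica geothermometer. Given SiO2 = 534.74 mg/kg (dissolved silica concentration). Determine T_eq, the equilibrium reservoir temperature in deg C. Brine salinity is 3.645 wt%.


T_eq = 1309 / (5.19 - log10(SiO2)) - 273.15
T_eq = 1309 / (5.19 - log10(534.74)) - 273.15
T_eq = 258.56 deg C


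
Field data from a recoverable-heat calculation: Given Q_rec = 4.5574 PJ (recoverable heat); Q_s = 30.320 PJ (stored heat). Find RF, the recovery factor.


RF = Q_rec / Q_s
RF = 4.5574 / 30.320
RF = 0.15031


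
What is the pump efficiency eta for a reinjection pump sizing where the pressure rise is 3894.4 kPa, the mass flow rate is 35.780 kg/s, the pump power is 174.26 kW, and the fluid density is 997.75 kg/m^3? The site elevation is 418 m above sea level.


eta = mdot * dP / (rho * P_pump)
eta = 35.780 * 3894.4 / (997.75 * 174.26)
eta = 0.80142


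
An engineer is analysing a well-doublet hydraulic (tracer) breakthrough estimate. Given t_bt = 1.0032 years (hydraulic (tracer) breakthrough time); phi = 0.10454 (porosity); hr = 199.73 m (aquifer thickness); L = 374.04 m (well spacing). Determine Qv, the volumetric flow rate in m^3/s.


Qv = pi*hr*phi*L^2 / (3*t_bt*365.25*86400)
Qv = pi*199.73*0.10454*374.04^2 / (3*1.0032*365.25*86400)
Qv = 0.096627 m^3/s


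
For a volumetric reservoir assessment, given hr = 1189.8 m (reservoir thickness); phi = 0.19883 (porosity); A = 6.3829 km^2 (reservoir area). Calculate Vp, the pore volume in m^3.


Vp = A * 1e6 * hr * phi
Vp = 6.3829 * 1e6 * 1189.8 * 0.19883
Vp = 1.5100e+09 m^3


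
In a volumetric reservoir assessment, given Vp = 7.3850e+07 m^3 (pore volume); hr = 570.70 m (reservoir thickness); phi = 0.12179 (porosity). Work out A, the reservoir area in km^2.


A = Vp / (1e6 * hr * phi)
A = 7.3850e+07 / (1e6 * 570.70 * 0.12179)
A = 1.0625 km^2


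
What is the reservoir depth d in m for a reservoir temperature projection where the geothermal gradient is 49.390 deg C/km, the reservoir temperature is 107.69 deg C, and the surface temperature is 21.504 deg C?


d = (T_res - T_surf) / grad * 1000
d = (107.69 - 21.504) / 49.390 * 1000
d = 1745.0 m


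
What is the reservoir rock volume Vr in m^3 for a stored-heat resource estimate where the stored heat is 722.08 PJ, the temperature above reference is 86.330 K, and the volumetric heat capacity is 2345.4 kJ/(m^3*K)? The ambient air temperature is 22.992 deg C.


Vr = Q_s * 1e12 / (rhoc * dT)
Vr = 722.08 * 1e12 / (2345.4 * 86.330)
Vr = 3.5662e+09 m^3


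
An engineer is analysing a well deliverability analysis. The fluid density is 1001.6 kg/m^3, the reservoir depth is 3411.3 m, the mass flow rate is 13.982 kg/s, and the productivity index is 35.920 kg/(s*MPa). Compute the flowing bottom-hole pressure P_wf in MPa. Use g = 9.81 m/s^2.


Step 1: P_i = rho*g*h/1e6 = 1001.6*9.81*3411.3/1e6 = 33.51840 MPa
Step 2: P_wf = P_i - mdot/PI = 33.51840 - 13.982/35.92 = 33.129 MPa
P_wf = 33.129 MPa


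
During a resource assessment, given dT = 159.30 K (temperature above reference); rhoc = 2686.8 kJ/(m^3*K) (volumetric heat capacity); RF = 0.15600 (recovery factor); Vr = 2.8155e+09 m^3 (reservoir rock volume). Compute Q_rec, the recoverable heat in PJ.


Step 1: Q_s = Vr*rhoc*dT/1e12 = 2.8155e+09*2686.8*159.3/1e12 = 1205.054 PJ
Step 2: Q_rec = Q_s * RF = 1205.054 * 0.156 = 187.99 PJ
Q_rec = 187.99 PJ


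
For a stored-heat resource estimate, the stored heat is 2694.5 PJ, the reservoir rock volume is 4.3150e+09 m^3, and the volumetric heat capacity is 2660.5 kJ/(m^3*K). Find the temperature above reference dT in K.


dT = Q_s * 1e12 / (Vr * rhoc)
dT = 2694.5 * 1e12 / (4.3150e+09 * 2660.5)
dT = 234.71 K


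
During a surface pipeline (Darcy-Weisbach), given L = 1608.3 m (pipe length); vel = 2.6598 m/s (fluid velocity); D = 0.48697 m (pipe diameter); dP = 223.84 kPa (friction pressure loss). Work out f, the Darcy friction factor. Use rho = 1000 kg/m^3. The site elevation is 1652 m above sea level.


f = dP*1000 / ((L/D)*(rho*vel^2/2))
f = 223.84*1000 / ((1608.3/0.48697)*(1000*2.6598^2/2))
f = 0.019160


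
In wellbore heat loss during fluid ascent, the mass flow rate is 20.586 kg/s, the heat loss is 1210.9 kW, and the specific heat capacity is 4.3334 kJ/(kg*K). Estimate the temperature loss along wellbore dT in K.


dT = Q_loss / (mdot * cp)
dT = 1210.9 / (20.586 * 4.3334)
dT = 13.574 K


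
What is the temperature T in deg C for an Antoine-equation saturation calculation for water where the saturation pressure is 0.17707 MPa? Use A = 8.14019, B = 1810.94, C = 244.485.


T = B / (A - log10(P_sat * 760 / 0.101325)) - C
T = 1810.94 / (8.14019 - log10(0.17707 * 760 / 0.101325)) - 244.485
T = 116.48 deg C


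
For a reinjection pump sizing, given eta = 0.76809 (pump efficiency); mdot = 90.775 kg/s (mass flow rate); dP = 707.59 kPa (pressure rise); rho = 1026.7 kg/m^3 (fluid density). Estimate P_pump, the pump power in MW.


P_pump = mdot * dP / (rho * eta)
P_pump = 90.775 * 707.59 / (1026.7 * 0.76809)
P_pump = 81.45022 kW
Convert: 81.45022 kW * 0.001 = 0.081450 MW
P_pump = 0.081450 MW


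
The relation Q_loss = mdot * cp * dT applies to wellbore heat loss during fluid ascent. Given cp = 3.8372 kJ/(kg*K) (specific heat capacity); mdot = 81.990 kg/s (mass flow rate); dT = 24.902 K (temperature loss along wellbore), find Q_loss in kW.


Q_loss = mdot * cp * dT
Q_loss = 81.990 * 3.8372 * 24.902
Q_loss = 7834.5 kW


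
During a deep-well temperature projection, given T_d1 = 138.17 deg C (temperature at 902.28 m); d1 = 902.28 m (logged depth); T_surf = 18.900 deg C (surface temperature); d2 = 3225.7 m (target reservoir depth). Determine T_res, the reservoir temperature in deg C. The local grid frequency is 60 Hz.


Step 1: grad = (T_d1 - T_surf)/d1 * 1000 = (138.17 - 18.9)/902.28 * 1000 = 132.1873 deg C/km
Step 2: T_res = T_surf + grad*d2/1000 = 18.9 + 132.1873*3225.7/1000 = 445.30 deg C
T_res = 445.30 deg C


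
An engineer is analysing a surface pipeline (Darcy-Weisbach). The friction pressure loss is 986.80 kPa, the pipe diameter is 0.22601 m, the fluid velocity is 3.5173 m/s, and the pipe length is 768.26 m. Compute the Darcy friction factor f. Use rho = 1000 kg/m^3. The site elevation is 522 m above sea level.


f = dP*1000 / ((L/D)*(rho*vel^2/2))
f = 986.80*1000 / ((768.26/0.22601)*(1000*3.5173^2/2))
f = 0.046931


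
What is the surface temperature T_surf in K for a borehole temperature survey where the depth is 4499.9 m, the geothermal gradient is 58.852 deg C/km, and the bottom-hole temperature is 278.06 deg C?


T_surf = T_d - grad * d / 1000
T_surf = 278.06 - 58.852 * 4499.9 / 1000
T_surf = 13.23189 deg C
Convert to K: 13.23189 + 273.15 = 286.38 K
T_surf = 286.38 K


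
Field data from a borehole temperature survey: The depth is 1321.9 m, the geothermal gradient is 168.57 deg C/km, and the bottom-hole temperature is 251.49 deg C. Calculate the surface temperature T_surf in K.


T_surf = T_d - grad * d / 1000
T_surf = 251.49 - 168.57 * 1321.9 / 1000
T_surf = 28.65732 deg C
Convert to K: 28.65732 + 273.15 = 301.81 K
T_surf = 301.81 K


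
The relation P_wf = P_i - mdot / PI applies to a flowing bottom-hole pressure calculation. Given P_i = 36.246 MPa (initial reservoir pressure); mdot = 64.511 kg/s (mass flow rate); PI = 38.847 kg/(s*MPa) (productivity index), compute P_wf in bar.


P_wf = P_i - mdot / PI
P_wf = 36.246 - 64.511 / 38.847
P_wf = 34.58536 MPa
Convert: 34.58536 MPa * 10.0 = 345.85 bar
P_wf = 345.85 bar


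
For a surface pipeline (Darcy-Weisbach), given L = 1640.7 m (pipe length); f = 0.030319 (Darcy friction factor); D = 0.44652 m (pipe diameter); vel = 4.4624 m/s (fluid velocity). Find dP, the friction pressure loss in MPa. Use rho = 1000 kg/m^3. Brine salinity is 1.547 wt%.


dP = f * (L/D) * (rho*vel^2/2) / 1000
dP = 0.030319 * (1640.7/0.44652) * (1000*4.4624^2/2) / 1000
dP = 1109.201 kPa
Convert: 1109.201 kPa * 0.001 = 1.1092 MPa
dP = 1.1092 MPa


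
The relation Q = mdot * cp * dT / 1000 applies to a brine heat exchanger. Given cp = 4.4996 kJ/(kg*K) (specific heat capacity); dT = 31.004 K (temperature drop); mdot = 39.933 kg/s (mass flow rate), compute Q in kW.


Q = mdot * cp * dT / 1000
Q = 39.933 * 4.4996 * 31.004 / 1000
Q = 5.570877 MW
Convert: 5.570877 MW * 1000.0 = 5570.9 kW
Q = 5570.9 kW


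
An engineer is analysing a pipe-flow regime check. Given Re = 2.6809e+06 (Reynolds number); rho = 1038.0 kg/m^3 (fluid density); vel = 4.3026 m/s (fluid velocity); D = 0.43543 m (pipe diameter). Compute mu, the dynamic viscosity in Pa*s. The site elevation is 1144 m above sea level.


mu = rho * vel * D / Re
mu = 1038.0 * 4.3026 * 0.43543 / 2.6809e+06
mu = 0.00072538 Pa*s


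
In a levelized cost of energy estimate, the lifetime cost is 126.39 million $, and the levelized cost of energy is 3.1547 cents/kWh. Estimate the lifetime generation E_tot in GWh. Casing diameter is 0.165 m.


E_tot = C_tot / LCOE * 100
E_tot = 126.39 / 3.1547 * 100
E_tot = 4006.4 GWh


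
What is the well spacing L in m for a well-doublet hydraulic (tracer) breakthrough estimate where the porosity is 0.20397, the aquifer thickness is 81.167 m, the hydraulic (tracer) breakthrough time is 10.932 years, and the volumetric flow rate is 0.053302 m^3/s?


L = sqrt(t_bt*365.25*86400*3*Qv / (pi*hr*phi))
L = sqrt(10.932*365.25*86400*3*0.053302 / (pi*81.167*0.20397))
L = 1029.9 m


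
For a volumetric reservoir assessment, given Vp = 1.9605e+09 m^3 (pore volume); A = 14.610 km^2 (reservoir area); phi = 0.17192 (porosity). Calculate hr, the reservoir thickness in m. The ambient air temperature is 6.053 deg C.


hr = Vp / (A * 1e6 * phi)
hr = 1.9605e+09 / (14.610 * 1e6 * 0.17192)
hr = 780.53 m


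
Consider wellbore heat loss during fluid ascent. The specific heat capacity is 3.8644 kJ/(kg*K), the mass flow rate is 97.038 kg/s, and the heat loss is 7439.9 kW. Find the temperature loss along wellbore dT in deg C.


dT = Q_loss / (mdot * cp)
dT = 7439.9 / (97.038 * 3.8644)
dT = 19.84007 K
Convert (temperature difference, 1 K = 1 deg C): 19.84007 K = 19.84007 deg C
dT = 19.840 deg C


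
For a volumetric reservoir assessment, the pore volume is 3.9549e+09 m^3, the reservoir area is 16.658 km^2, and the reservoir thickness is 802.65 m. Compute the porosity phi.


phi = Vp / (A * 1e6 * hr)
phi = 3.9549e+09 / (16.658 * 1e6 * 802.65)
phi = 0.29579


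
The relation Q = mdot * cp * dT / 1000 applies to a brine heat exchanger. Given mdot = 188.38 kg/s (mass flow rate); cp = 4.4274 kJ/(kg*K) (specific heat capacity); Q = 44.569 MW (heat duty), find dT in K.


dT = Q * 1000 / (mdot * cp)
dT = 44.569 * 1000 / (188.38 * 4.4274)
dT = 53.438 K


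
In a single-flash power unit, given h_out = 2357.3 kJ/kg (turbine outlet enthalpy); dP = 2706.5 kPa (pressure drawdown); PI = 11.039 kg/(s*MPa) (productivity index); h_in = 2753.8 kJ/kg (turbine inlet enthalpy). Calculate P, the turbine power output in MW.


Step 1: mdot = PI * dP / 1000 = 11.039 * 2706.5 / 1000 = 29.87705 kg/s
Step 2: P = mdot*(h_in - h_out)/1000 = 29.87705*(2753.8 - 2357.3)/1000 = 11.846 MW
P = 11.846 MW


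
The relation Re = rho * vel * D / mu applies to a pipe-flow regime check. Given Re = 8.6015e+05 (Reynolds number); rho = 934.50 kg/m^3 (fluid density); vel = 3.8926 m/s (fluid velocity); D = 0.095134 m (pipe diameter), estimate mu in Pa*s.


mu = rho * vel * D / Re
mu = 934.50 * 3.8926 * 0.095134 / 8.6015e+05
mu = 0.00040233 Pa*s


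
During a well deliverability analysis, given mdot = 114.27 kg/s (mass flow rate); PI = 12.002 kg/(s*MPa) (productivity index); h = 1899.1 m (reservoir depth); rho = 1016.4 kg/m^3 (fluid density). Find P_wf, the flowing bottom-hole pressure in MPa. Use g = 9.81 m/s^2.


Step 1: P_i = rho*g*h/1e6 = 1016.4*9.81*1899.1/1e6 = 18.93571 MPa
Step 2: P_wf = P_i - mdot/PI = 18.93571 - 114.27/12.002 = 9.4148 MPa
P_wf = 9.4148 MPa


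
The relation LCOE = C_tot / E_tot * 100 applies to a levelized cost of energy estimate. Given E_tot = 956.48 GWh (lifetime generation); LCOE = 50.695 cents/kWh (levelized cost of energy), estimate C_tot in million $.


C_tot = LCOE / 100 * E_tot
C_tot = 50.695 / 100 * 956.48
C_tot = 484.89 million $


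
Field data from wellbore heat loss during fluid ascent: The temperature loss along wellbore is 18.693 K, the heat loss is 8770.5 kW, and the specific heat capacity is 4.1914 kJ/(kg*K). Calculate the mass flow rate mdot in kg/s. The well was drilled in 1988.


mdot = Q_loss / (cp * dT)
mdot = 8770.5 / (4.1914 * 18.693)
mdot = 111.94 kg/s


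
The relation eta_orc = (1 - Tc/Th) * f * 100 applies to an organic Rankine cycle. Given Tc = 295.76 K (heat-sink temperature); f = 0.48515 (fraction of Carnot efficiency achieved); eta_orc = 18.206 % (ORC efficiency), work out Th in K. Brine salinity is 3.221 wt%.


Th = Tc / (1 - (eta_orc/100)/f)
Th = 295.76 / (1 - (18.206/100)/0.48515)
Th = 473.42 K


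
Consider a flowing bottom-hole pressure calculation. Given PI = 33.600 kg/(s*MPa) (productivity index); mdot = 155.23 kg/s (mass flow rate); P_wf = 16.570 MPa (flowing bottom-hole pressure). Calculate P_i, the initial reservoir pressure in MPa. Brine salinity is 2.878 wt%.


P_i = P_wf + mdot / PI
P_i = 16.570 + 155.23 / 33.600
P_i = 21.190 MPa


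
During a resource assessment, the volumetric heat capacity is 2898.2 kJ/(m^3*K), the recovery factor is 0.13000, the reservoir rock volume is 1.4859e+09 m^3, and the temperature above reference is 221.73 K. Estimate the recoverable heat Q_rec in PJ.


Step 1: Q_s = Vr*rhoc*dT/1e12 = 1.4859e+09*2898.2*221.73/1e12 = 954.8659 PJ
Step 2: Q_rec = Q_s * RF = 954.8659 * 0.13 = 124.13 PJ
Q_rec = 124.13 PJ


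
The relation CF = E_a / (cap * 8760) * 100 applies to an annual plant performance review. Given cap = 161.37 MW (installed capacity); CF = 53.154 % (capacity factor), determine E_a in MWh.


E_a = CF / 100 * cap * 8760
E_a = 53.154 / 100 * 161.37 * 8760
E_a = 7.5139e+05 MWh


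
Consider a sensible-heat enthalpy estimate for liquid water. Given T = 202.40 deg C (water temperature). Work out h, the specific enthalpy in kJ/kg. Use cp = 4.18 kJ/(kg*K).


h = cp * T
h = 4.18 * 202.40
h = 846.03 kJ/kg


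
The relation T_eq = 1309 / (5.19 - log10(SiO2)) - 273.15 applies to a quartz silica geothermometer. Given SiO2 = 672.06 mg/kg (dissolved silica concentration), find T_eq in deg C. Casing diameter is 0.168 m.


T_eq = 1309 / (5.19 - log10(SiO2)) - 273.15
T_eq = 1309 / (5.19 - log10(672.06)) - 273.15
T_eq = 280.90 deg C


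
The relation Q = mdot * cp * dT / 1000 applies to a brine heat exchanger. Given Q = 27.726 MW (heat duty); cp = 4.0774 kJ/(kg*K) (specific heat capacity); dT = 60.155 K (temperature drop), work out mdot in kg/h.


mdot = Q * 1000 / (cp * dT)
mdot = 27.726 * 1000 / (4.0774 * 60.155)
mdot = 113.0400 kg/s
Convert: 113.0400 kg/s * 3600.0 = 4.0694e+05 kg/h
mdot = 4.0694e+05 kg/h


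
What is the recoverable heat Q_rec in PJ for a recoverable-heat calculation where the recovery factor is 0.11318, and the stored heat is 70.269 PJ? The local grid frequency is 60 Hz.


Q_rec = Q_s * RF
Q_rec = 70.269 * 0.11318
Q_rec = 7.9530 PJ


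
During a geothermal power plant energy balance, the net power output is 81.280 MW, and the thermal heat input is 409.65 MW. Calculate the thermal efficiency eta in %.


eta = W_net / Q_in * 100
eta = 81.280 / 409.65 * 100
eta = 19.841 %


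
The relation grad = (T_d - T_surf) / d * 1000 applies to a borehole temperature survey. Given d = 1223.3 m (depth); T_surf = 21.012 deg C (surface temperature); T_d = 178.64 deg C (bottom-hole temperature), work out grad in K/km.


grad = (T_d - T_surf) / d * 1000
grad = (178.64 - 21.012) / 1223.3 * 1000
grad = 128.8547 deg C/km
Convert: 128.8547 deg C/km * 1.0 = 128.85 K/km
grad = 128.85 K/km


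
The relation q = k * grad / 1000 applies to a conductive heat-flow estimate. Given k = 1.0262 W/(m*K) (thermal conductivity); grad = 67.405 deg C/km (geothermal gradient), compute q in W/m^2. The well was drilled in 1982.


q = k * grad / 1000
q = 1.0262 * 67.405 / 1000
q = 0.069171 W/m^2


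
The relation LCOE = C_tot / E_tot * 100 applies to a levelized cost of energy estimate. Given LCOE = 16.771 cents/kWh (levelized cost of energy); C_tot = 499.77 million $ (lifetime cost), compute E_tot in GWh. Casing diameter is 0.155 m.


E_tot = C_tot / LCOE * 100
E_tot = 499.77 / 16.771 * 100
E_tot = 2980.0 GWh


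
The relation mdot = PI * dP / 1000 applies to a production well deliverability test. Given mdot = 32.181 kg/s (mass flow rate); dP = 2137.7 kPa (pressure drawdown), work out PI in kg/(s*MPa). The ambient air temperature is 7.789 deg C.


PI = mdot * 1000 / dP
PI = 32.181 * 1000 / 2137.7
PI = 15.054 kg/(s*MPa)


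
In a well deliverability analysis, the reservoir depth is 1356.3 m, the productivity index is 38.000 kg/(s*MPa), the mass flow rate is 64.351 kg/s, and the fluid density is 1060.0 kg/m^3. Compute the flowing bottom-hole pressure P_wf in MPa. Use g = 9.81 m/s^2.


Step 1: P_i = rho*g*h/1e6 = 1060.0*9.81*1356.3/1e6 = 14.10362 MPa
Step 2: P_wf = P_i - mdot/PI = 14.10362 - 64.351/38.0 = 12.410 MPa
P_wf = 12.410 MPa


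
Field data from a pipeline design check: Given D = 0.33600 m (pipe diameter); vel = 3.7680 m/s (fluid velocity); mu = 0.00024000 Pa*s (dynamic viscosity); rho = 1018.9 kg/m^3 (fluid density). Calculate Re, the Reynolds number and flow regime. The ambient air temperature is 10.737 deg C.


Step 1: Re = rho*vel*D/mu = 1018.9*3.768*0.336/0.00024 = 5.3749e+06
Step 2: Re = 5.3749e+06 > 4000, so flow is turbulent.
Re = 5.3749e+06 (turbulent)


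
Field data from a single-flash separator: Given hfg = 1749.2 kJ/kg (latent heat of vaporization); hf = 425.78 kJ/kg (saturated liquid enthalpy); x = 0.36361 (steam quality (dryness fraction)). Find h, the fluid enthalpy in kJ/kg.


h = hf + x * hfg
h = 425.78 + 0.36361 * 1749.2
h = 1061.8 kJ/kg


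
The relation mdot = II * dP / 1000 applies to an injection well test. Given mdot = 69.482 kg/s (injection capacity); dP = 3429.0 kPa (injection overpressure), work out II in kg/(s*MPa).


II = mdot * 1000 / dP
II = 69.482 * 1000 / 3429.0
II = 20.263 kg/(s*MPa)


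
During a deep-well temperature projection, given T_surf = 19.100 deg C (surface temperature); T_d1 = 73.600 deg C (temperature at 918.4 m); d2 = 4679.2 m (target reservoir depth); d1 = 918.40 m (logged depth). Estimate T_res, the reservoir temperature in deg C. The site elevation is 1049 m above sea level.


Step 1: grad = (T_d1 - T_surf)/d1 * 1000 = (73.6 - 19.1)/918.4 * 1000 = 59.34233 deg C/km
Step 2: T_res = T_surf + grad*d2/1000 = 19.1 + 59.34233*4679.2/1000 = 296.77 deg C
T_res = 296.77 deg C


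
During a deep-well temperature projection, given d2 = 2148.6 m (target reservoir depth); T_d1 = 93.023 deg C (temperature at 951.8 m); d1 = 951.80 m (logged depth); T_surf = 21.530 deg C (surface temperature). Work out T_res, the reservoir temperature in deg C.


Step 1: grad = (T_d1 - T_surf)/d1 * 1000 = (93.023 - 21.53)/951.8 * 1000 = 75.11347 deg C/km
Step 2: T_res = T_surf + grad*d2/1000 = 21.53 + 75.11347*2148.6/1000 = 182.92 deg C
T_res = 182.92 deg C


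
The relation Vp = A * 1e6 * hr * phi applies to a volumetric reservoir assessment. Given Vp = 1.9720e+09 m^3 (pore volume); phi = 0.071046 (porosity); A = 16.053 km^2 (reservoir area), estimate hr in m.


hr = Vp / (A * 1e6 * phi)
hr = 1.9720e+09 / (16.053 * 1e6 * 0.071046)
hr = 1729.1 m


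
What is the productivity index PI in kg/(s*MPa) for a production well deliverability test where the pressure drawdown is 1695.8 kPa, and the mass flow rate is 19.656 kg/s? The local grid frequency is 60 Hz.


PI = mdot * 1000 / dP
PI = 19.656 * 1000 / 1695.8
PI = 11.591 kg/(s*MPa)


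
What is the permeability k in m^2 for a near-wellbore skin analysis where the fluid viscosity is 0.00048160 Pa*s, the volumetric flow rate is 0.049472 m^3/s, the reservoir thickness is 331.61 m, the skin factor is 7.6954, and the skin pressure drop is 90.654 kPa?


k = S*q*mu / (2*pi*dP_s*1000*hr)
k = 7.6954*0.049472*0.00048160 / (2*pi*90.654*1000*331.61)
k = 9.7069e-13 m^2


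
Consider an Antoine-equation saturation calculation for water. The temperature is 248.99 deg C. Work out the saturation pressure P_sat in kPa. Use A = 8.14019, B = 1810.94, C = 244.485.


P_sat = 10^(A - B/(C + T)) / 760 * 0.101325
P_sat = 10^(8.14019 - 1810.94/(244.485 + 248.99)) / 760 * 0.101325
P_sat = 3.938424 MPa
Convert: 3.938424 MPa * 1000.0 = 3938.4 kPa
P_sat = 3938.4 kPa


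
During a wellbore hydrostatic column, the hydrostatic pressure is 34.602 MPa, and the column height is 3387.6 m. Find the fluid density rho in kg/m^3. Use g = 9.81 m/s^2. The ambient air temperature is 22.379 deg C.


rho = P * 1e6 / (g * h)
rho = 34.602 * 1e6 / (9.81 * 3387.6)
rho = 1041.2 kg/m^3


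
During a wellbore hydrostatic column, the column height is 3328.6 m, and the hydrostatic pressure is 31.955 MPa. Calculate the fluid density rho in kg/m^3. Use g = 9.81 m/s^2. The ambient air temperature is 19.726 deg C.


rho = P * 1e6 / (g * h)
rho = 31.955 * 1e6 / (9.81 * 3328.6)
rho = 978.61 kg/m^3


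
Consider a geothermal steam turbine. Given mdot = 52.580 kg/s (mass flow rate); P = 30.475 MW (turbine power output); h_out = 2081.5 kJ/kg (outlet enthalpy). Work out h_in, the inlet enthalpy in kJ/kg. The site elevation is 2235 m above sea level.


h_in = h_out + P * 1000 / mdot
h_in = 2081.5 + 30.475 * 1000 / 52.580
h_in = 2661.1 kJ/kg
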